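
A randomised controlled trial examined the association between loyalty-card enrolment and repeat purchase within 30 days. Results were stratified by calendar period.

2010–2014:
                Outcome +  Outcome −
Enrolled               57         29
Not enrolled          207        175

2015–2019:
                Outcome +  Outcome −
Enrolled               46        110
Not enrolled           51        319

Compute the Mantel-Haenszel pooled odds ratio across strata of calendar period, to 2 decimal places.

OR_MH = Σ(aᵢdᵢ/nᵢ) / Σ(bᵢcᵢ/nᵢ), where nᵢ is the stratum total.
Stratum 1 (2010–2014): n = 468; a·d/n = 57·175/468 = 21.3141; b·c/n = 29·207/468 = 12.8269
Stratum 2 (2015–2019): n = 526; a·d/n = 46·319/526 = 27.8973; b·c/n = 110·51/526 = 10.6654
OR_MH = (21.3141 + 27.8973) / (12.8269 + 10.6654) = 49.2114 / 23.4923 = 2.09479

2.09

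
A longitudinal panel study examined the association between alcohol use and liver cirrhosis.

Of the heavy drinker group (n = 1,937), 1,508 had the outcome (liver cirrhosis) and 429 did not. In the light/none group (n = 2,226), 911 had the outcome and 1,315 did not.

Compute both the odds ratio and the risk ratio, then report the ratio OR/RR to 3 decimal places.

From the description: a = 1508, b = 429, c = 911, d = 1315.
OR = (1508·1315)/(429·911) = 1983020/390819 = 5.07401
Risk in exposed = 1508/1937 = 0.77852; risk in unexposed = 911/2226 = 0.40925; RR = 1.90230
OR/RR = 5.07401 / 1.90230 = 2.66731
The outcome is not rare, so the OR lies further from 1 than the RR.

2.667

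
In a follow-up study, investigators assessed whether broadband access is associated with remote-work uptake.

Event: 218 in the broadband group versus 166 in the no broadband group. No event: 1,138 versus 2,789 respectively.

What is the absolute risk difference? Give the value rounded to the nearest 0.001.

From the description: a = 218, b = 1138, c = 166, d = 2789.
Risk in exposed = 218/1356 = 0.160767; risk in unexposed = 166/2955 = 0.056176.
Risk difference = 0.160767 − 0.056176 = 0.104591

0.105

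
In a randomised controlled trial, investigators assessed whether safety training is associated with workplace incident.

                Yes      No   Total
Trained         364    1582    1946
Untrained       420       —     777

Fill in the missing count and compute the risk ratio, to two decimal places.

The missing cell is in the unexposed row: 777 − 420 = 357.
So a = 364, b = 1582, c = 420, d = 357.
RR = [a/(a+b)] / [c/(c+d)] = (364/1946) / (420/777) = 0.18705/0.54054 = 0.34604

0.35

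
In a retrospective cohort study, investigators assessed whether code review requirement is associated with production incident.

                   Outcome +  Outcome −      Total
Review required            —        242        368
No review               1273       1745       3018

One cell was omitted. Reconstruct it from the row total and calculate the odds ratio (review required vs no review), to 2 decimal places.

0.71

The missing cell is in the exposed row: 368 − 242 = 126.
So a = 126, b = 242, c = 1273, d = 1745.
OR = (a·d)/(b·c) = (126 × 1745) / (242 × 1273) = 219870 / 308066 = 0.71371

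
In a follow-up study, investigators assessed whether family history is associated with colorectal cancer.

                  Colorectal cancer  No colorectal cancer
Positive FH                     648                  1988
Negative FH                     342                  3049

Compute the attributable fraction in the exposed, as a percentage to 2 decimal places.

58.97

Cells: a = 648, b = 1988, c = 342, d = 3049.
Risk in exposed = 648/2636 = 0.24583; risk in unexposed = 342/3391 = 0.10086.
RR = 0.24583/0.10086 = 2.43743
AR% = (RR − 1)/RR × 100 = (2.43743 − 1)/2.43743 × 100 = 58.9731%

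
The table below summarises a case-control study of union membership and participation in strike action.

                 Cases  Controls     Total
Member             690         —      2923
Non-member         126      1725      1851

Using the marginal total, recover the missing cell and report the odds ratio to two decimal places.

The missing cell is in the exposed row: 2923 − 690 = 2233.
So a = 690, b = 2233, c = 126, d = 1725.
OR = (a·d)/(b·c) = (690 × 1725) / (2233 × 126) = 1190250 / 281358 = 4.23038

4.23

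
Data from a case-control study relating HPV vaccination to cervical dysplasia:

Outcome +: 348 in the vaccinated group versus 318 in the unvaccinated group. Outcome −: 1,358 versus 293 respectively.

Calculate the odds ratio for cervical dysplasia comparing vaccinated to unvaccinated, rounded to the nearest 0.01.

From the description: a = 348, b = 1358, c = 318, d = 293.
OR = (a·d)/(b·c) = (348 × 293) / (1358 × 318) = 101964 / 431844 = 0.23611
Exposure is associated with lower odds of cervical dysplasia (OR = 0.24 < 1).

0.24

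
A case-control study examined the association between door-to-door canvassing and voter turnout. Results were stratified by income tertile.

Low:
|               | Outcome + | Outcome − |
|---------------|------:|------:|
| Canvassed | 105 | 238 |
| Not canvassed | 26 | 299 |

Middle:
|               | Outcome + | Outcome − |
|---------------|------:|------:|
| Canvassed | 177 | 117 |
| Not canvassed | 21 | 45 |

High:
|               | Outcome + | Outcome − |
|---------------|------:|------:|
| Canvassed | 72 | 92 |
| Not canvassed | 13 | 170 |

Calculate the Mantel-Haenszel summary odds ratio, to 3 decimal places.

OR_MH = Σ(aᵢdᵢ/nᵢ) / Σ(bᵢcᵢ/nᵢ), where nᵢ is the stratum total.
Stratum 1 (Low): n = 668; a·d/n = 105·299/668 = 46.9985; b·c/n = 238·26/668 = 9.2635
Stratum 2 (Middle): n = 360; a·d/n = 177·45/360 = 22.1250; b·c/n = 117·21/360 = 6.8250
Stratum 3 (High): n = 347; a·d/n = 72·170/347 = 35.2738; b·c/n = 92·13/347 = 3.4467
OR_MH = (46.9985 + 22.1250 + 35.2738) / (9.2635 + 6.8250 + 3.4467) = 104.3973 / 19.5352 = 5.34407

5.344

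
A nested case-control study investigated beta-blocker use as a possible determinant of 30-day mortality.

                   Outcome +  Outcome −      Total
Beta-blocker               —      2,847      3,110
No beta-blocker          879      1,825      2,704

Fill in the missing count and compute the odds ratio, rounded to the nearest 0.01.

The missing cell is in the exposed row: 3110 − 2847 = 263.
So a = 263, b = 2847, c = 879, d = 1825.
OR = (a·d)/(b·c) = (263 × 1825) / (2847 × 879) = 479975 / 2502513 = 0.19180

0.19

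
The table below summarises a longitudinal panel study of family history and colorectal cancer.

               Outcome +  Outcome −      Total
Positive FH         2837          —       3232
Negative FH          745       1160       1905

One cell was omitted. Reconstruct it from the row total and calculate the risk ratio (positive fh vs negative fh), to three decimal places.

The missing cell is in the exposed row: 3232 − 2837 = 395.
So a = 2837, b = 395, c = 745, d = 1160.
RR = [a/(a+b)] / [c/(c+d)] = (2837/3232) / (745/1905) = 0.87778/0.39108 = 2.24454

2.245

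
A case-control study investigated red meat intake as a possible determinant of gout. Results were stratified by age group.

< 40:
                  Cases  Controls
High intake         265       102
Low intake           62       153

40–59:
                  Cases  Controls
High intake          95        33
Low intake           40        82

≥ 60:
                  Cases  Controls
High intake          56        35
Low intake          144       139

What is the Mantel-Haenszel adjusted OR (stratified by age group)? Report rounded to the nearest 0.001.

4.106

OR_MH = Σ(aᵢdᵢ/nᵢ) / Σ(bᵢcᵢ/nᵢ), where nᵢ is the stratum total.
Stratum 1 (< 40): n = 582; a·d/n = 265·153/582 = 69.6649; b·c/n = 102·62/582 = 10.8660
Stratum 2 (40–59): n = 250; a·d/n = 95·82/250 = 31.1600; b·c/n = 33·40/250 = 5.2800
Stratum 3 (≥ 60): n = 374; a·d/n = 56·139/374 = 20.8128; b·c/n = 35·144/374 = 13.4759
OR_MH = (69.6649 + 31.1600 + 20.8128) / (10.8660 + 5.2800 + 13.4759) = 121.6378 / 29.6219 = 4.10634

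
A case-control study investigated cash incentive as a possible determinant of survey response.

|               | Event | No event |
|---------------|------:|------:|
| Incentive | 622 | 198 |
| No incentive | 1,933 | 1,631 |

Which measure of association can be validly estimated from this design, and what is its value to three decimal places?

2.651

Cells: a = 622, b = 198, c = 1933, d = 1631.
This is a case-control study: participants were sampled on outcome status, so risks in the source population cannot be estimated directly — relative risk is not valid here. The odds ratio is the appropriate measure.
OR = (a·d)/(b·c) = (622 × 1631) / (198 × 1933) = 1014482 / 382734 = 2.65062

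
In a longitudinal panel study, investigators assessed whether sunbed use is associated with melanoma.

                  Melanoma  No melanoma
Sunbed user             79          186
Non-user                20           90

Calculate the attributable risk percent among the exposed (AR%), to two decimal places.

39.01

Cells: a = 79, b = 186, c = 20, d = 90.
Risk in exposed = 79/265 = 0.29811; risk in unexposed = 20/110 = 0.18182.
RR = 0.29811/0.18182 = 1.63962
AR% = (RR − 1)/RR × 100 = (1.63962 − 1)/1.63962 × 100 = 39.0104%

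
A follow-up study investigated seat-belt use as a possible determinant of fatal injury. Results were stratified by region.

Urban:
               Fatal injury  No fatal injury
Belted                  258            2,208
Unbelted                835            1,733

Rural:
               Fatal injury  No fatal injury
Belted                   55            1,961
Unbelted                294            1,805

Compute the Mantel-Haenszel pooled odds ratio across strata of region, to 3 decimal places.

0.223

OR_MH = Σ(aᵢdᵢ/nᵢ) / Σ(bᵢcᵢ/nᵢ), where nᵢ is the stratum total.
Stratum 1 (Urban): n = 5034; a·d/n = 258·1733/5034 = 88.8188; b·c/n = 2208·835/5034 = 366.2455
Stratum 2 (Rural): n = 4115; a·d/n = 55·1805/4115 = 24.1252; b·c/n = 1961·294/4115 = 140.1055
OR_MH = (88.8188 + 24.1252) / (366.2455 + 140.1055) = 112.9440 / 506.3510 = 0.22305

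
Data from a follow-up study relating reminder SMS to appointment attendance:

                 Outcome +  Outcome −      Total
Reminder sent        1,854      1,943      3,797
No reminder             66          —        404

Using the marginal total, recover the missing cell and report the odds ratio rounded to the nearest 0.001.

4.887

The missing cell is in the unexposed row: 404 − 66 = 338.
So a = 1854, b = 1943, c = 66, d = 338.
OR = (a·d)/(b·c) = (1854 × 338) / (1943 × 66) = 626652 / 128238 = 4.88663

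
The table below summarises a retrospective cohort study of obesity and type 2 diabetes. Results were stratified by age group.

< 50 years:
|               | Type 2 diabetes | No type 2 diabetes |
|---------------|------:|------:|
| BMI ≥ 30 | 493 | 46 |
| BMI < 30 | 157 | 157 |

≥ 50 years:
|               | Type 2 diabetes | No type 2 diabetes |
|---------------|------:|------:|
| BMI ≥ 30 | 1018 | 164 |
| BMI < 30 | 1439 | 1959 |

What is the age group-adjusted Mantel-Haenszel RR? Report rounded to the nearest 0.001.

RR_MH = Σ(aᵢ·n₀ᵢ/nᵢ) / Σ(cᵢ·n₁ᵢ/nᵢ), with n₁ᵢ = aᵢ+bᵢ (exposed), n₀ᵢ = cᵢ+dᵢ (unexposed), nᵢ = n₁ᵢ+n₀ᵢ.
Stratum 1 (< 50 years): n₁ = 539, n₀ = 314, n = 853; a·n₀/n = 493·314/853 = 181.4795; c·n₁/n = 157·539/853 = 99.2063
Stratum 2 (≥ 50 years): n₁ = 1182, n₀ = 3398, n = 4580; a·n₀/n = 1018·3398/4580 = 755.2760; c·n₁/n = 1439·1182/4580 = 371.3751
RR_MH = (181.4795 + 755.2760) / (99.2063 + 371.3751) = 936.7555 / 470.5814 = 1.99063

1.991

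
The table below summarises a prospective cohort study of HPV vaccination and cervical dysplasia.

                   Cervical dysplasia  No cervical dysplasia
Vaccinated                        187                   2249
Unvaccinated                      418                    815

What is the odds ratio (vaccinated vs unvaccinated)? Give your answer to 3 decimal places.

Cells: a = 187, b = 2249, c = 418, d = 815.
OR = (a·d)/(b·c) = (187 × 815) / (2249 × 418) = 152405 / 940082 = 0.16212
Exposure is associated with lower odds of cervical dysplasia (OR = 0.16 < 1).

0.162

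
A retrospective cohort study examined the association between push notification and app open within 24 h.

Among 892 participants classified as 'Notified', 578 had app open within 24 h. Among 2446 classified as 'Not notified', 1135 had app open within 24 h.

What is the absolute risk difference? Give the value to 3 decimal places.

From the description: a = 578, b = 314, c = 1135, d = 1311.
Risk in exposed = 578/892 = 0.647982; risk in unexposed = 1135/2446 = 0.464023.
Risk difference = 0.647982 − 0.464023 = 0.183959

0.184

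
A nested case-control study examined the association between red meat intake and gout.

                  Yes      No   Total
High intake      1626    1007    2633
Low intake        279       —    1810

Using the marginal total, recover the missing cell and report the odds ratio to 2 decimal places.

The missing cell is in the unexposed row: 1810 − 279 = 1531.
So a = 1626, b = 1007, c = 279, d = 1531.
OR = (a·d)/(b·c) = (1626 × 1531) / (1007 × 279) = 2489406 / 280953 = 8.86058

8.86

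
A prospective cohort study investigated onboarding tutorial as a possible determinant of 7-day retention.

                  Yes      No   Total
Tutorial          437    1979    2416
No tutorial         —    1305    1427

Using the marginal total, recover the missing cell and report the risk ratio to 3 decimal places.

2.116

The missing cell is in the unexposed row: 1427 − 1305 = 122.
So a = 437, b = 1979, c = 122, d = 1305.
RR = [a/(a+b)] / [c/(c+d)] = (437/2416) / (122/1427) = 0.18088/0.08549 = 2.11567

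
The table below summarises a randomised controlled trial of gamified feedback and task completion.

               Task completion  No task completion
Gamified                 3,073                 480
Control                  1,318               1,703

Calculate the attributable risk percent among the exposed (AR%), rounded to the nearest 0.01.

49.56

Cells: a = 3073, b = 480, c = 1318, d = 1703.
Risk in exposed = 3073/3553 = 0.86490; risk in unexposed = 1318/3021 = 0.43628.
RR = 0.86490/0.43628 = 1.98245
AR% = (RR − 1)/RR × 100 = (1.98245 − 1)/1.98245 × 100 = 49.5574%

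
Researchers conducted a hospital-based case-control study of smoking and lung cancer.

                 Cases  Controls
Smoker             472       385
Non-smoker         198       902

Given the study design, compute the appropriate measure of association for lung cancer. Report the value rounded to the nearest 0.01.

5.58

Cells: a = 472, b = 385, c = 198, d = 902.
This is a hospital-based case-control study: participants were sampled on outcome status, so risks in the source population cannot be estimated directly — relative risk is not valid here. The odds ratio is the appropriate measure.
OR = (a·d)/(b·c) = (472 × 902) / (385 × 198) = 425744 / 76230 = 5.58499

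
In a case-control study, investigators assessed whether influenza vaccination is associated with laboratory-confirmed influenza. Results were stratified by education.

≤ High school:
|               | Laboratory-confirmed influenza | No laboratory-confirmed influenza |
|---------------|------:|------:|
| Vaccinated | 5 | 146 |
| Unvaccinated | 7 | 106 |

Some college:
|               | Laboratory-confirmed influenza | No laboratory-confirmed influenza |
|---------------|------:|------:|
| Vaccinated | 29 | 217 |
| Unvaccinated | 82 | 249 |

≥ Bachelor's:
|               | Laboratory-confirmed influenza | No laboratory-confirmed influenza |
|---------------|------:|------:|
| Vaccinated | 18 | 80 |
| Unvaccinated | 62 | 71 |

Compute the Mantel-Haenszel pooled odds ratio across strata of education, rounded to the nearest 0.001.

OR_MH = Σ(aᵢdᵢ/nᵢ) / Σ(bᵢcᵢ/nᵢ), where nᵢ is the stratum total.
Stratum 1 (≤ High school): n = 264; a·d/n = 5·106/264 = 2.0076; b·c/n = 146·7/264 = 3.8712
Stratum 2 (Some college): n = 577; a·d/n = 29·249/577 = 12.5147; b·c/n = 217·82/577 = 30.8388
Stratum 3 (≥ Bachelor's): n = 231; a·d/n = 18·71/231 = 5.5325; b·c/n = 80·62/231 = 21.4719
OR_MH = (2.0076 + 12.5147 + 5.5325) / (3.8712 + 30.8388 + 21.4719) = 20.0548 / 56.1819 = 0.35696

0.357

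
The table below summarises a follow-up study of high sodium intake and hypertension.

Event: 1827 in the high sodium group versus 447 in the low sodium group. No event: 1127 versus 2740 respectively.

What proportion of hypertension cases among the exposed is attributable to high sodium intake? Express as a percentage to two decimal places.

77.32

From the description: a = 1827, b = 1127, c = 447, d = 2740.
Risk in exposed = 1827/2954 = 0.61848; risk in unexposed = 447/3187 = 0.14026.
RR = 0.61848/0.14026 = 4.40963
AR% = (RR − 1)/RR × 100 = (4.40963 − 1)/4.40963 × 100 = 77.3224%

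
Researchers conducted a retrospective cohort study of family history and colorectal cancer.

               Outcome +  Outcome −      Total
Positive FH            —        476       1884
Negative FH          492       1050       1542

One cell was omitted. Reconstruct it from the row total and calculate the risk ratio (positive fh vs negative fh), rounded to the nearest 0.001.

2.342

The missing cell is in the exposed row: 1884 − 476 = 1408.
So a = 1408, b = 476, c = 492, d = 1050.
RR = [a/(a+b)] / [c/(c+d)] = (1408/1884) / (492/1542) = 0.74735/0.31907 = 2.34229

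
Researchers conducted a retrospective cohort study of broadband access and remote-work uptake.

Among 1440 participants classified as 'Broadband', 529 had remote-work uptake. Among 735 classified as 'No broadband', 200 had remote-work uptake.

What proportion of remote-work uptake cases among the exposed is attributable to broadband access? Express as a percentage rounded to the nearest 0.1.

25.9

From the description: a = 529, b = 911, c = 200, d = 535.
Risk in exposed = 529/1440 = 0.36736; risk in unexposed = 200/735 = 0.27211.
RR = 0.36736/0.27211 = 1.35005
AR% = (RR − 1)/RR × 100 = (1.35005 − 1)/1.35005 × 100 = 25.9288%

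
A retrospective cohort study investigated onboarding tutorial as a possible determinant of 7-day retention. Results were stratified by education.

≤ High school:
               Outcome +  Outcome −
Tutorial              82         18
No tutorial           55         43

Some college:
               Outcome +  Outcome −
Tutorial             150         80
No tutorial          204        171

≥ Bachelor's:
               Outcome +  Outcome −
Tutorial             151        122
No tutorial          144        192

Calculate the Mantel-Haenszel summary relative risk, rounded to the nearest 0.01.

RR_MH = Σ(aᵢ·n₀ᵢ/nᵢ) / Σ(cᵢ·n₁ᵢ/nᵢ), with n₁ᵢ = aᵢ+bᵢ (exposed), n₀ᵢ = cᵢ+dᵢ (unexposed), nᵢ = n₁ᵢ+n₀ᵢ.
Stratum 1 (≤ High school): n₁ = 100, n₀ = 98, n = 198; a·n₀/n = 82·98/198 = 40.5859; c·n₁/n = 55·100/198 = 27.7778
Stratum 2 (Some college): n₁ = 230, n₀ = 375, n = 605; a·n₀/n = 150·375/605 = 92.9752; c·n₁/n = 204·230/605 = 77.5537
Stratum 3 (≥ Bachelor's): n₁ = 273, n₀ = 336, n = 609; a·n₀/n = 151·336/609 = 83.3103; c·n₁/n = 144·273/609 = 64.5517
RR_MH = (40.5859 + 92.9752 + 83.3103) / (27.7778 + 77.5537 + 64.5517) = 216.8714 / 169.8832 = 1.27659

1.28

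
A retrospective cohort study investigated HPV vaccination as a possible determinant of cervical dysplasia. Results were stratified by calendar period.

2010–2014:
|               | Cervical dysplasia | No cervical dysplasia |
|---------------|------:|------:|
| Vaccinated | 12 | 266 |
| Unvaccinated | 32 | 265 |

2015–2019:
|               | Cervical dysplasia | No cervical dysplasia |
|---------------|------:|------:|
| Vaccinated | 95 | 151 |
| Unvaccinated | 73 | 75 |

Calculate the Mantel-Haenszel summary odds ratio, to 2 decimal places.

0.55

OR_MH = Σ(aᵢdᵢ/nᵢ) / Σ(bᵢcᵢ/nᵢ), where nᵢ is the stratum total.
Stratum 1 (2010–2014): n = 575; a·d/n = 12·265/575 = 5.5304; b·c/n = 266·32/575 = 14.8035
Stratum 2 (2015–2019): n = 394; a·d/n = 95·75/394 = 18.0838; b·c/n = 151·73/394 = 27.9772
OR_MH = (5.5304 + 18.0838) / (14.8035 + 27.9772) = 23.6142 / 42.7806 = 0.55198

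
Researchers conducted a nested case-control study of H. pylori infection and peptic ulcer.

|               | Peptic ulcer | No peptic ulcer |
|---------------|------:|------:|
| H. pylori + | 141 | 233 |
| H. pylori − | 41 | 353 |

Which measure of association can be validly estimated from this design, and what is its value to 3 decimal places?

5.210

Cells: a = 141, b = 233, c = 41, d = 353.
This is a nested case-control study: participants were sampled on outcome status, so risks in the source population cannot be estimated directly — relative risk is not valid here. The odds ratio is the appropriate measure.
OR = (a·d)/(b·c) = (141 × 353) / (233 × 41) = 49773 / 9553 = 5.21020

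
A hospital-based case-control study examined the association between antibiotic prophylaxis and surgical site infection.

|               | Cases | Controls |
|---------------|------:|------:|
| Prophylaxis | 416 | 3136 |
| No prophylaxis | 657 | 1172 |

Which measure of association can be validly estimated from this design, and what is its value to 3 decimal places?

Cells: a = 416, b = 3136, c = 657, d = 1172.
This is a hospital-based case-control study: participants were sampled on outcome status, so risks in the source population cannot be estimated directly — relative risk is not valid here. The odds ratio is the appropriate measure.
OR = (a·d)/(b·c) = (416 × 1172) / (3136 × 657) = 487552 / 2060352 = 0.23664

0.237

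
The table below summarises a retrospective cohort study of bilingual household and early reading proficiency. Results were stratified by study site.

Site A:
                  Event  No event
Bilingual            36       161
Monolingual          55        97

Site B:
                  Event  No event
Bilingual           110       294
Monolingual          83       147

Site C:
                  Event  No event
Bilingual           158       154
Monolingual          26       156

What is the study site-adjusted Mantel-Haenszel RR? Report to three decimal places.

RR_MH = Σ(aᵢ·n₀ᵢ/nᵢ) / Σ(cᵢ·n₁ᵢ/nᵢ), with n₁ᵢ = aᵢ+bᵢ (exposed), n₀ᵢ = cᵢ+dᵢ (unexposed), nᵢ = n₁ᵢ+n₀ᵢ.
Stratum 1 (Site A): n₁ = 197, n₀ = 152, n = 349; a·n₀/n = 36·152/349 = 15.6791; c·n₁/n = 55·197/349 = 31.0458
Stratum 2 (Site B): n₁ = 404, n₀ = 230, n = 634; a·n₀/n = 110·230/634 = 39.9054; c·n₁/n = 83·404/634 = 52.8896
Stratum 3 (Site C): n₁ = 312, n₀ = 182, n = 494; a·n₀/n = 158·182/494 = 58.2105; c·n₁/n = 26·312/494 = 16.4211
RR_MH = (15.6791 + 39.9054 + 58.2105) / (31.0458 + 52.8896 + 16.4211) = 113.7950 / 100.3565 = 1.13391

1.134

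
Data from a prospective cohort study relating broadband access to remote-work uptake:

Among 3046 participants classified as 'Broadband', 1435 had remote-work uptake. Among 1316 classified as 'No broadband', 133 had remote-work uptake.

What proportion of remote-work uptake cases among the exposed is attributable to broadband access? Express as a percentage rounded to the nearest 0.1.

78.5

From the description: a = 1435, b = 1611, c = 133, d = 1183.
Risk in exposed = 1435/3046 = 0.47111; risk in unexposed = 133/1316 = 0.10106.
RR = 0.47111/0.10106 = 4.66151
AR% = (RR − 1)/RR × 100 = (4.66151 − 1)/4.66151 × 100 = 78.5477%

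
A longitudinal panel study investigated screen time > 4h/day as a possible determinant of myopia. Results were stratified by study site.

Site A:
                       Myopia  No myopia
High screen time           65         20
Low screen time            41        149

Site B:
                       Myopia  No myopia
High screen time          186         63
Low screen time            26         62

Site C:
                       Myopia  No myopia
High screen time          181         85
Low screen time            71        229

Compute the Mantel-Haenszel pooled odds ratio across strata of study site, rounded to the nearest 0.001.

7.710

OR_MH = Σ(aᵢdᵢ/nᵢ) / Σ(bᵢcᵢ/nᵢ), where nᵢ is the stratum total.
Stratum 1 (Site A): n = 275; a·d/n = 65·149/275 = 35.2182; b·c/n = 20·41/275 = 2.9818
Stratum 2 (Site B): n = 337; a·d/n = 186·62/337 = 34.2196; b·c/n = 63·26/337 = 4.8605
Stratum 3 (Site C): n = 566; a·d/n = 181·229/566 = 73.2314; b·c/n = 85·71/566 = 10.6625
OR_MH = (35.2182 + 34.2196 + 73.2314) / (2.9818 + 4.8605 + 10.6625) = 142.6692 / 18.5049 = 7.70981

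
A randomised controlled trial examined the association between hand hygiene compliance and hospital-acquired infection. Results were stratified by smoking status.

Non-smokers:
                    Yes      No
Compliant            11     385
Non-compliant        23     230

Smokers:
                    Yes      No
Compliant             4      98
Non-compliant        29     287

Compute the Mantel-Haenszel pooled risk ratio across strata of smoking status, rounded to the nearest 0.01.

0.35

RR_MH = Σ(aᵢ·n₀ᵢ/nᵢ) / Σ(cᵢ·n₁ᵢ/nᵢ), with n₁ᵢ = aᵢ+bᵢ (exposed), n₀ᵢ = cᵢ+dᵢ (unexposed), nᵢ = n₁ᵢ+n₀ᵢ.
Stratum 1 (Non-smokers): n₁ = 396, n₀ = 253, n = 649; a·n₀/n = 11·253/649 = 4.2881; c·n₁/n = 23·396/649 = 14.0339
Stratum 2 (Smokers): n₁ = 102, n₀ = 316, n = 418; a·n₀/n = 4·316/418 = 3.0239; c·n₁/n = 29·102/418 = 7.0766
RR_MH = (4.2881 + 3.0239) / (14.0339 + 7.0766) = 7.3121 / 21.1105 = 0.34637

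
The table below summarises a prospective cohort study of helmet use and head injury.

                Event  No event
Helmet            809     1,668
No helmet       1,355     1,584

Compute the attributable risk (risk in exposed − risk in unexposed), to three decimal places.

-0.134

Cells: a = 809, b = 1668, c = 1355, d = 1584.
Risk in exposed = 809/2477 = 0.326605; risk in unexposed = 1355/2939 = 0.461041.
Risk difference = 0.326605 − 0.461041 = -0.134436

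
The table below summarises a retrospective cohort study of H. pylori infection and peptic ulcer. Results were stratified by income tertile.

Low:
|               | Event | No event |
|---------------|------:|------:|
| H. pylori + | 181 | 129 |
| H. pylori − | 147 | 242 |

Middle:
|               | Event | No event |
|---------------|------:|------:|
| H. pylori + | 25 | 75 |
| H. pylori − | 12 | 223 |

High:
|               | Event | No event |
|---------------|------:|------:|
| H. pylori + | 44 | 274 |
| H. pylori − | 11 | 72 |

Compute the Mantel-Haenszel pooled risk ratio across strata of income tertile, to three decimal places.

RR_MH = Σ(aᵢ·n₀ᵢ/nᵢ) / Σ(cᵢ·n₁ᵢ/nᵢ), with n₁ᵢ = aᵢ+bᵢ (exposed), n₀ᵢ = cᵢ+dᵢ (unexposed), nᵢ = n₁ᵢ+n₀ᵢ.
Stratum 1 (Low): n₁ = 310, n₀ = 389, n = 699; a·n₀/n = 181·389/699 = 100.7282; c·n₁/n = 147·310/699 = 65.1931
Stratum 2 (Middle): n₁ = 100, n₀ = 235, n = 335; a·n₀/n = 25·235/335 = 17.5373; c·n₁/n = 12·100/335 = 3.5821
Stratum 3 (High): n₁ = 318, n₀ = 83, n = 401; a·n₀/n = 44·83/401 = 9.1072; c·n₁/n = 11·318/401 = 8.7232
RR_MH = (100.7282 + 17.5373 + 9.1072) / (65.1931 + 3.5821 + 8.7232) = 127.3727 / 77.4984 = 1.64355

1.644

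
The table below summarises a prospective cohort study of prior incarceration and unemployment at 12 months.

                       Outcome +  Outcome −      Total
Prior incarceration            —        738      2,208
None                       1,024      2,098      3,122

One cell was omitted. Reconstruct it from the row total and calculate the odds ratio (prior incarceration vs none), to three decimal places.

4.081

The missing cell is in the exposed row: 2208 − 738 = 1470.
So a = 1470, b = 738, c = 1024, d = 2098.
OR = (a·d)/(b·c) = (1470 × 2098) / (738 × 1024) = 3084060 / 755712 = 4.08100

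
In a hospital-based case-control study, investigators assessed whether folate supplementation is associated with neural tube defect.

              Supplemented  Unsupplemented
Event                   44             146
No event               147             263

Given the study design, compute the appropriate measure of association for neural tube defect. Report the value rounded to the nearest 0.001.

0.539

Reading the table with exposure as columns: a = 44 (Supplemented, case), b = 147 (Supplemented, non-case), c = 146 (Unsupplemented, case), d = 263.
This is a hospital-based case-control study: participants were sampled on outcome status, so risks in the source population cannot be estimated directly — relative risk is not valid here. The odds ratio is the appropriate measure.
OR = (a·d)/(b·c) = (44 × 263) / (147 × 146) = 11572 / 21462 = 0.53919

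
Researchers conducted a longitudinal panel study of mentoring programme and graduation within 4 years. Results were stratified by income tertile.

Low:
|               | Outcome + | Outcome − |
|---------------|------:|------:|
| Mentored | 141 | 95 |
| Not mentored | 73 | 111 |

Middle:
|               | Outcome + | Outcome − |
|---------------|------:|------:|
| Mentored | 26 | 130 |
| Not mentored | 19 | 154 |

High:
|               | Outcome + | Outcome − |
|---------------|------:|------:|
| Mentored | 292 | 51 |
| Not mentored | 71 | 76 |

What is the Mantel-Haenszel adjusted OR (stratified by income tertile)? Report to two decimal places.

3.02

OR_MH = Σ(aᵢdᵢ/nᵢ) / Σ(bᵢcᵢ/nᵢ), where nᵢ is the stratum total.
Stratum 1 (Low): n = 420; a·d/n = 141·111/420 = 37.2643; b·c/n = 95·73/420 = 16.5119
Stratum 2 (Middle): n = 329; a·d/n = 26·154/329 = 12.1702; b·c/n = 130·19/329 = 7.5076
Stratum 3 (High): n = 490; a·d/n = 292·76/490 = 45.2898; b·c/n = 51·71/490 = 7.3898
OR_MH = (37.2643 + 12.1702 + 45.2898) / (16.5119 + 7.5076 + 7.3898) = 94.7243 / 31.4093 = 3.01580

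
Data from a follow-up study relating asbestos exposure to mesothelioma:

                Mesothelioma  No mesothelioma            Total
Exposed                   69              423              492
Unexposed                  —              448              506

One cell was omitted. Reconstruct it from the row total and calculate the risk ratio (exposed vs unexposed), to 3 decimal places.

The missing cell is in the unexposed row: 506 − 448 = 58.
So a = 69, b = 423, c = 58, d = 448.
RR = [a/(a+b)] / [c/(c+d)] = (69/492) / (58/506) = 0.14024/0.11462 = 1.22351

1.224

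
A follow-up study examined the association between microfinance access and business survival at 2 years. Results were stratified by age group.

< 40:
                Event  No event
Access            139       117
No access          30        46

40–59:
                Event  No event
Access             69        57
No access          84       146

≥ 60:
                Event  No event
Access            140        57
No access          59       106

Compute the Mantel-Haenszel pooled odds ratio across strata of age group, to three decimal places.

OR_MH = Σ(aᵢdᵢ/nᵢ) / Σ(bᵢcᵢ/nᵢ), where nᵢ is the stratum total.
Stratum 1 (< 40): n = 332; a·d/n = 139·46/332 = 19.2590; b·c/n = 117·30/332 = 10.5723
Stratum 2 (40–59): n = 356; a·d/n = 69·146/356 = 28.2978; b·c/n = 57·84/356 = 13.4494
Stratum 3 (≥ 60): n = 362; a·d/n = 140·106/362 = 40.9945; b·c/n = 57·59/362 = 9.2901
OR_MH = (19.2590 + 28.2978 + 40.9945) / (10.5723 + 13.4494 + 9.2901) = 88.5513 / 33.3118 = 2.65826

2.658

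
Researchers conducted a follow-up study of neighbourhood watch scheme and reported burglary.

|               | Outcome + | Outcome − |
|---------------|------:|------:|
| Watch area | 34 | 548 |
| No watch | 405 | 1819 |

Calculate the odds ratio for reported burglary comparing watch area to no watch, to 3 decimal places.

0.279

Cells: a = 34, b = 548, c = 405, d = 1819.
OR = (a·d)/(b·c) = (34 × 1819) / (548 × 405) = 61846 / 221940 = 0.27866
Exposure is associated with lower odds of reported burglary (OR = 0.28 < 1).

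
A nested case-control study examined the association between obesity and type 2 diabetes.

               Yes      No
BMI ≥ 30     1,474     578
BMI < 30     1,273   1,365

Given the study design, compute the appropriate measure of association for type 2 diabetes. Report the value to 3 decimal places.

2.734

Cells: a = 1474, b = 578, c = 1273, d = 1365.
This is a nested case-control study: participants were sampled on outcome status, so risks in the source population cannot be estimated directly — relative risk is not valid here. The odds ratio is the appropriate measure.
OR = (a·d)/(b·c) = (1474 × 1365) / (578 × 1273) = 2012010 / 735794 = 2.73447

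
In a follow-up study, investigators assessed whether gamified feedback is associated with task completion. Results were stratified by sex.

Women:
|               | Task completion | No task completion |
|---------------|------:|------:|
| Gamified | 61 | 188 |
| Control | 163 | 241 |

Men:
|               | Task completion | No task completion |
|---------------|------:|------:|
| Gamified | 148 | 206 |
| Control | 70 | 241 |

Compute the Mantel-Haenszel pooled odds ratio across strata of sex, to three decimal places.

OR_MH = Σ(aᵢdᵢ/nᵢ) / Σ(bᵢcᵢ/nᵢ), where nᵢ is the stratum total.
Stratum 1 (Women): n = 653; a·d/n = 61·241/653 = 22.5130; b·c/n = 188·163/653 = 46.9280
Stratum 2 (Men): n = 665; a·d/n = 148·241/665 = 53.6361; b·c/n = 206·70/665 = 21.6842
OR_MH = (22.5130 + 53.6361) / (46.9280 + 21.6842) = 76.1491 / 68.6122 = 1.10985

1.110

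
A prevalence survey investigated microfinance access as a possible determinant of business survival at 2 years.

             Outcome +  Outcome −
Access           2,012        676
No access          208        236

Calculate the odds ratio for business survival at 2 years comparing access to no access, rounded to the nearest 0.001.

Cells: a = 2012, b = 676, c = 208, d = 236.
OR = (a·d)/(b·c) = (2012 × 236) / (676 × 208) = 474832 / 140608 = 3.37699
The odds of business survival at 2 years are about 3.38 times as high in the access group.

3.377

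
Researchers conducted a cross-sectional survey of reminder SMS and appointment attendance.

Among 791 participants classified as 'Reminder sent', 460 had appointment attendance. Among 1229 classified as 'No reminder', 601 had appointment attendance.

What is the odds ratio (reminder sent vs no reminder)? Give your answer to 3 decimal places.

From the description: a = 460, b = 331, c = 601, d = 628.
OR = (a·d)/(b·c) = (460 × 628) / (331 × 601) = 288880 / 198931 = 1.45216
The odds of appointment attendance are about 1.45 times as high in the reminder sent group.

1.452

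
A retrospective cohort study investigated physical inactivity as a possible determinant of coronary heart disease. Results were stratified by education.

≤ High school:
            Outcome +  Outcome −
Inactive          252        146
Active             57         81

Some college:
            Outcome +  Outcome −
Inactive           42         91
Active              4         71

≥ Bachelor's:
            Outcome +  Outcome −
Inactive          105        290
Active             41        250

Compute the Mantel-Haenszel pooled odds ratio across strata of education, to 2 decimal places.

OR_MH = Σ(aᵢdᵢ/nᵢ) / Σ(bᵢcᵢ/nᵢ), where nᵢ is the stratum total.
Stratum 1 (≤ High school): n = 536; a·d/n = 252·81/536 = 38.0821; b·c/n = 146·57/536 = 15.5261
Stratum 2 (Some college): n = 208; a·d/n = 42·71/208 = 14.3365; b·c/n = 91·4/208 = 1.7500
Stratum 3 (≥ Bachelor's): n = 686; a·d/n = 105·250/686 = 38.2653; b·c/n = 290·41/686 = 17.3324
OR_MH = (38.0821 + 14.3365 + 38.2653) / (15.5261 + 1.7500 + 17.3324) = 90.6839 / 34.6085 = 2.62028

2.62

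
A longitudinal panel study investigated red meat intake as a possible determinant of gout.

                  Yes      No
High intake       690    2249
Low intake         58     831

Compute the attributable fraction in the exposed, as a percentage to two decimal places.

Cells: a = 690, b = 2249, c = 58, d = 831.
Risk in exposed = 690/2939 = 0.23477; risk in unexposed = 58/889 = 0.06524.
RR = 0.23477/0.06524 = 3.59851
AR% = (RR − 1)/RR × 100 = (3.59851 − 1)/3.59851 × 100 = 72.2108%

72.21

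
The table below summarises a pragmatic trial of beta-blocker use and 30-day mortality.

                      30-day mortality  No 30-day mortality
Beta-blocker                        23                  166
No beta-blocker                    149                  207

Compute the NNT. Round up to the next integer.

Risk in treated group = 23/189 = 0.12169; risk in control = 149/356 = 0.41854.
Absolute risk reduction = 0.41854 − 0.12169 = 0.29685
NNT = 1 / ARR = 1 / 0.29685 = 3.369 → round up → 4

4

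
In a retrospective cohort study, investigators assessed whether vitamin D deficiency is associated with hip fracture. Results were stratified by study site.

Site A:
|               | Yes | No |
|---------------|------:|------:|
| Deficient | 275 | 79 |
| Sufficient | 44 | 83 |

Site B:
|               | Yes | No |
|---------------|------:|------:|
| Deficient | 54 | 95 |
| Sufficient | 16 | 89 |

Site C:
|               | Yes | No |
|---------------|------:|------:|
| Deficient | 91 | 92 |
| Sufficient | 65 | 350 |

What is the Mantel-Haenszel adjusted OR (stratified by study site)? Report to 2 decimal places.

5.15

OR_MH = Σ(aᵢdᵢ/nᵢ) / Σ(bᵢcᵢ/nᵢ), where nᵢ is the stratum total.
Stratum 1 (Site A): n = 481; a·d/n = 275·83/481 = 47.4532; b·c/n = 79·44/481 = 7.2266
Stratum 2 (Site B): n = 254; a·d/n = 54·89/254 = 18.9213; b·c/n = 95·16/254 = 5.9843
Stratum 3 (Site C): n = 598; a·d/n = 91·350/598 = 53.2609; b·c/n = 92·65/598 = 10.0000
OR_MH = (47.4532 + 18.9213 + 53.2609) / (7.2266 + 5.9843 + 10.0000) = 119.6354 / 23.2109 = 5.15428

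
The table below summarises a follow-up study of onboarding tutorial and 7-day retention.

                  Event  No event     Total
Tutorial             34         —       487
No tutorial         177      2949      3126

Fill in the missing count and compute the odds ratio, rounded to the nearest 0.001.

The missing cell is in the exposed row: 487 − 34 = 453.
So a = 34, b = 453, c = 177, d = 2949.
OR = (a·d)/(b·c) = (34 × 2949) / (453 × 177) = 100266 / 80181 = 1.25050

1.250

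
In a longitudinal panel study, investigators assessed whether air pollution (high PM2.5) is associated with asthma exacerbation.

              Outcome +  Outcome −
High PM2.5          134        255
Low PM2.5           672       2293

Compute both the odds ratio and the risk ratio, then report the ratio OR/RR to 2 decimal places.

1.18

Cells: a = 134, b = 255, c = 672, d = 2293.
OR = (134·2293)/(255·672) = 307262/171360 = 1.79308
Risk in exposed = 134/389 = 0.34447; risk in unexposed = 672/2965 = 0.22664; RR = 1.51988
OR/RR = 1.79308 / 1.51988 = 1.17975
The outcome is not rare, so the OR lies further from 1 than the RR.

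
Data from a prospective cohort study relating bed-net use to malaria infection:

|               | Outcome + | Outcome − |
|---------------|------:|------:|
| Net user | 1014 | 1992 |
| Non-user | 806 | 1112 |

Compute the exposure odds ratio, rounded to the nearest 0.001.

0.702

Cells: a = 1014, b = 1992, c = 806, d = 1112.
OR = (a·d)/(b·c) = (1014 × 1112) / (1992 × 806) = 1127568 / 1605552 = 0.70229
Exposure is associated with lower odds of malaria infection (OR = 0.70 < 1).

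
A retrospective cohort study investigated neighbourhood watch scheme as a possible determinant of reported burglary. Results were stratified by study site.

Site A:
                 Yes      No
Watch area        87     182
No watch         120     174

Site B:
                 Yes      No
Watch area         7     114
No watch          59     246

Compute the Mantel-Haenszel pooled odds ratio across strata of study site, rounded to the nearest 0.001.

0.567

OR_MH = Σ(aᵢdᵢ/nᵢ) / Σ(bᵢcᵢ/nᵢ), where nᵢ is the stratum total.
Stratum 1 (Site A): n = 563; a·d/n = 87·174/563 = 26.8881; b·c/n = 182·120/563 = 38.7922
Stratum 2 (Site B): n = 426; a·d/n = 7·246/426 = 4.0423; b·c/n = 114·59/426 = 15.7887
OR_MH = (26.8881 + 4.0423) / (38.7922 + 15.7887) = 30.9304 / 54.5809 = 0.56669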